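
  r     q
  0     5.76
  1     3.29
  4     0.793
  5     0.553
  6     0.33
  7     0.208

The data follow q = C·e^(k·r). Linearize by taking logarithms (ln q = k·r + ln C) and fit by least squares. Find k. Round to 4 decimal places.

Let Y = ln q. Fitting Y = k·r + ln C by least squares:
XᵀX = [[127.0000, 23.0000]; [23.0000, 6]], rhs = [-20.3423, -0.5614]ᵀ  (here Σr = 23.0000, Σ(r)² = 127.0000, Σln q = -0.5614, Σr·ln q = -20.3423).
Slope k = (n·Σr·ln q − Σr·Σln q)/(n·Σ(r)² − (Σr)²) = (6·-20.3423 − 23.0000·-0.5614)/233.0000 = -0.46842; ln C = (Σln q − k·Σr)/n = 1.70205.

k = -0.4684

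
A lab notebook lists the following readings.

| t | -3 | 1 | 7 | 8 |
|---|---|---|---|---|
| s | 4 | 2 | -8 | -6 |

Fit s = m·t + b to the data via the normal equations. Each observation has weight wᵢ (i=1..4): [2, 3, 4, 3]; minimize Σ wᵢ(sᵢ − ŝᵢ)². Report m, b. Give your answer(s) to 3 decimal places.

Compute the Gram sums: Σwᵢ·t·t = 409, Σwᵢ·t = 49, Σwᵢ·1 = 12.
Moment sums: Σwᵢ·t·s = -386, Σwᵢ·s = -36.
So MᵀWM·[m, b]ᵀ = MᵀWs: [[409, 49]; [49, 12]]·[m, b]ᵀ = [-386, -36]ᵀ.
Eliminating b: 12·(row 1) − 49·(row 2) gives 2507·m = 12·(-386) − 49·(-36) = -2868, so m = -2868/2507.
Then b = ((-36) − 49·(-2868/2507))/12 = 4190/2507.

m = -1.144, b = 1.671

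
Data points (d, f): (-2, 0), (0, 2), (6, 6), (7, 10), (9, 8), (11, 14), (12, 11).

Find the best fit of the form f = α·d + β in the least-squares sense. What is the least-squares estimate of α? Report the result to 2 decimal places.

From the data, Σd·d = 435, Σd = 43, Σ1 = 7.
Moment sums: Σd·f = 464, Σf = 51.
So AᵀA·[α, β]ᵀ = Aᵀf: [[435, 43]; [43, 7]]·[α, β]ᵀ = [464, 51]ᵀ.
Δ = 435·7 − 43² = 1196.
α = (464·7 − 43·51)/1196 = 1055/1196; β = (435·51 − 43·464)/1196 = 2233/1196.

α = 0.88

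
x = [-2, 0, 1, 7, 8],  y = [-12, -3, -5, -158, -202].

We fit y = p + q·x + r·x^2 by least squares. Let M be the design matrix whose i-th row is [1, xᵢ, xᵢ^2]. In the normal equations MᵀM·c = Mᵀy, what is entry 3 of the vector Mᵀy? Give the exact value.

Entry 3 ↔ basis x^2, so (Mᵀy)_{3} = Σᵢ (x^2)·yᵢ = (4)·(-12) + (0)·(-3) + (1)·(-5) + (49)·(-158) + (64)·(-202) = -20723.

-20723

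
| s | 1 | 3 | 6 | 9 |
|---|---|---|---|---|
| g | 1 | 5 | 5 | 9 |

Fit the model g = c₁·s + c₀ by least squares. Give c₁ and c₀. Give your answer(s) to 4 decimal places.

With design matrix X, XᵀX = [[127, 19]; [19, 4]] and Xᵀg = [127, 20]ᵀ.
Eliminating c₀: 4·(row 1) − 19·(row 2) gives 147·c₁ = 4·127 − 19·20 = 128, so c₁ = 128/147.
Then c₀ = (20 − 19·(128/147))/4 = 127/147.

c₁ = 0.8707, c₀ = 0.8639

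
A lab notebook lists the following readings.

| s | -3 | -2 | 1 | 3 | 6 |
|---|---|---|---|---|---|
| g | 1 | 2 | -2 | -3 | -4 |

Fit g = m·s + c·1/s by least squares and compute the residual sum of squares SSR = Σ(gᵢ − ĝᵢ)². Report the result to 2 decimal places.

SSR = 2.17

Setting ∂/∂m … = 0 gives: 59·m + 5·c = -42;  5·m + (3/2)·c = -5.
Determinant 59·(3/2) − 5² = 127/2.
m = ((-42)·(3/2) − 5·(-5))/(127/2) = -76/127; c = (59·(-5) − 5·(-42))/(127/2) = -170/127.
Residuals: -473/381, 17/127, -8/127, -289/381, -71/381; SSR = 276/127.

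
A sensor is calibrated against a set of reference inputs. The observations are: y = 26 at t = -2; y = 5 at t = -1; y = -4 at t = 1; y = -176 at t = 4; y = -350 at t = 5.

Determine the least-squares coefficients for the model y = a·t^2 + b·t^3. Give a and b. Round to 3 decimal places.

a = 0.724, b = -2.942

From the data, Σt^2·t^2 = 899, Σt^2·t^3 = 4117, Σt^3·t^3 = 19787.
Moment sums: Σt^2·y = -11461, Σt^3·y = -55231.
Determinant 899·19787 − 4117² = 838824.
a = ((-11461)·19787 − 4117·(-55231))/838824 = 151805/209706; b = (899·(-55231) − 4117·(-11461))/838824 = -616933/209706.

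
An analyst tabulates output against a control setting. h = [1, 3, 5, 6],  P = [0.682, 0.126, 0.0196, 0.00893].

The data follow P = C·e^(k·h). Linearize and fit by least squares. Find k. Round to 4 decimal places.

k = -0.8763

With ln Pᵢ as the transformed response and hᵢ as the regressor:
XᵀX = [[71.0000, 15.0000]; [15.0000, 4]], rhs = [-54.5683, -11.1048]ᵀ  (here Σh = 15.0000, Σ(h)² = 71.0000, Σln P = -11.1048, Σh·ln P = -54.5683).
Slope k = (n·Σh·ln P − Σh·Σln P)/(n·Σ(h)² − (Σh)²) = (4·-54.5683 − 15.0000·-11.1048)/59.0000 = -0.87630; ln C = (Σln P − k·Σh)/n = 0.50994.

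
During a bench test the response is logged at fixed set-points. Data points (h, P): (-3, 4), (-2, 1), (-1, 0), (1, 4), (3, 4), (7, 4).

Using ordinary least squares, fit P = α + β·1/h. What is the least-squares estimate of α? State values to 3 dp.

α = 2.956

With design matrix A, AᵀA = [[6, -5/14]; [-5/14, 4397/1764]] and AᵀP = [17, 57/14]ᵀ.
det = 6·(4397/1764) − (-5/14)² = 8719/588.
α = (17·(4397/1764) − (-5/14)·(57/14))/(8719/588) = 77314/26157; β = (6·(57/14) − (-5/14)·17)/(8719/588) = 17934/8719.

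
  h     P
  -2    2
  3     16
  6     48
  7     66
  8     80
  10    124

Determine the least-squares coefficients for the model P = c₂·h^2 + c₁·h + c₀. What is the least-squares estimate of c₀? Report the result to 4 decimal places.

c₀ = 1.0708

Entries of MᵀM: Σh^2·h^2 = 17890, Σh^2·h = 2090, Σh^2 = 262, Σh·h = 262, Σh = 32, Σ1 = 6.
Moment sums: Σh^2·P = 22634, Σh·P = 2674, ΣP = 336.
Solving the 3×3 system (Gaussian elimination) gives c₂ = 29066/27313, c₁ = 43325/27313, c₀ = 29246/27313.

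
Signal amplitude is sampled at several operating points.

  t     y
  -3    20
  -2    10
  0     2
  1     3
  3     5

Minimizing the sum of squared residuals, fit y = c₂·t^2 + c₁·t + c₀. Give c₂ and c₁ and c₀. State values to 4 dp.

Setting ∂/∂c₂ … = 0 gives: 179·c₂ + (-7)·c₁ + 23·c₀ = 268;  (-7)·c₂ + 23·c₁ + (-1)·c₀ = -62;  23·c₂ + (-1)·c₁ + 5·c₀ = 40.
Row-reducing yields c₂ = 248/231, c₁ = -521/231, c₀ = 201/77.

c₂ = 1.0736, c₁ = -2.2554, c₀ = 2.6104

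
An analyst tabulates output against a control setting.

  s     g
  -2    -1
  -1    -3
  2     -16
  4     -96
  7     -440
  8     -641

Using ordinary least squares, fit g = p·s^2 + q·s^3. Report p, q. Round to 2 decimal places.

Sums needed: Σs^2·s^2 = 6786, Σs^2·s^3 = 50598, Σs^3·s^3 = 384018.
Moment sums: Σs^2·g = -64191, Σs^3·g = -485373.
AᵀA·[p, q]ᵀ = Aᵀg becomes [[6786, 50598]; [50598, 384018]]·[p, q]ᵀ = [-64191, -485373]ᵀ.
Eliminating q: 384018·(row 1) − 50598·(row 2) gives 45788544·p = 384018·(-64191) − 50598·(-485373) = -91596384, so p = -318043/158988.
Then q = ((-485373) − 50598·(-318043/158988))/384018 = -53015/52996.

p = -2.00, q = -1.00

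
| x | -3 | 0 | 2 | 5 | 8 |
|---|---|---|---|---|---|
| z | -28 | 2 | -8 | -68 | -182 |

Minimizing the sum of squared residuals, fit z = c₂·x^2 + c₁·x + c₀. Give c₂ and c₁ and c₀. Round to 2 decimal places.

The normal system AᵀA·[c₂, c₁, c₀]ᵀ = Aᵀz is [[4818, 618, 102]; [618, 102, 12]; [102, 12, 5]]·[c₂, c₁, c₀]ᵀ = [-13632, -1728, -284]ᵀ.
Row-reducing yields c₂ = -3, c₁ = 1, c₀ = 2.

c₂ = -3.00, c₁ = 1.00, c₀ = 2.00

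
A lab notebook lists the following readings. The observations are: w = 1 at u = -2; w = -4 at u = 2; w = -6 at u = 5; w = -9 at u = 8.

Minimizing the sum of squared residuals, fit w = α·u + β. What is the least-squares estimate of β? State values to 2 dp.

Forming AᵀA = [[97, 13]; [13, 4]] and Aᵀw = [-112, -18]ᵀ gives AᵀA·[α, β]ᵀ = Aᵀw.
Eliminating β: 4·(row 1) − 13·(row 2) gives 219·α = 4·(-112) − 13·(-18) = -214, so α = -214/219.
Then β = ((-18) − 13·(-214/219))/4 = -290/219.

β = -1.32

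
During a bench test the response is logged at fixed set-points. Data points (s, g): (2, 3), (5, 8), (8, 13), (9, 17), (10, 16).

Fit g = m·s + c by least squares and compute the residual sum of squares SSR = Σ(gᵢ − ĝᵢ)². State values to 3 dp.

SSR = 4.369

Sums needed: Σs·s = 274, Σs = 34, Σ1 = 5.
And Σs·g = 463, Σg = 57.
det = 274·5 − 34² = 214.
m = (463·5 − 34·57)/214 = 377/214; c = (274·57 − 34·463)/214 = -62/107.
Residuals: 6/107, -49/214, -55/107, 369/214, -111/107; SSR = 935/214.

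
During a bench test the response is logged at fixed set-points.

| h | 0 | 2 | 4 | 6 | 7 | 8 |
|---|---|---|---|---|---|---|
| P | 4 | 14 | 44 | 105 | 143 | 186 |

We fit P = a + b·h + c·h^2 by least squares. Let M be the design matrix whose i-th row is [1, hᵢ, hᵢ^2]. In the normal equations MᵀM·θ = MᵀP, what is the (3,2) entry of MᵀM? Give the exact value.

Row 3 ↔ basis h^2, column 2 ↔ basis h, so (MᵀM)_{3,2} = Σᵢ (h^2)·(h) = (0)·(0) + (4)·(2) + (16)·(4) + (36)·(6) + (49)·(7) + (64)·(8) = 1143.

1143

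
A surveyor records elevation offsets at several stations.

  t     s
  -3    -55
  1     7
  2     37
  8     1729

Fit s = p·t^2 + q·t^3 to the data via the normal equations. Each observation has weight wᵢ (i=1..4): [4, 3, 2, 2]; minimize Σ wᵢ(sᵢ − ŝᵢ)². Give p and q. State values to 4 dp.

Compute the Gram sums: Σwᵢ·t^2·t^2 = 8551, Σwᵢ·t^2·t^3 = 64631, Σwᵢ·t^3·t^3 = 527335.
And Σwᵢ·t^2·s = 219649, Σwᵢ·t^3·s = 1777049.
So MᵀWM·[p, q]ᵀ = MᵀWs: [[8551, 64631]; [64631, 527335]]·[p, q]ᵀ = [219649, 1777049]ᵀ.
Eliminating q: 527335·(row 1) − 64631·(row 2) gives 332075424·p = 527335·219649 − 64631·1777049 = 976151496, so p = 40672979/13836476.
Then q = (1777049 − 64631·(40672979/13836476))/527335 = 41642145/13836476.

p = 2.9395, q = 3.0096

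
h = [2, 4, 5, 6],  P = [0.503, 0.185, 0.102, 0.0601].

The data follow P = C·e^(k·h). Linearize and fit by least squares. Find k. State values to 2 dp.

k = -0.53

Taking logs, ln P = k·h + ln C, so regress ln P on h.
XᵀX = [[81.0000, 17.0000]; [17.0000, 4]], rhs = [-36.4083, -7.4691]ᵀ  (here Σh = 17.0000, Σ(h)² = 81.0000, Σln P = -7.4691, Σh·ln P = -36.4083).
Δ = 81.0000·4 − (17.0000)² = 35.0000; k = (-36.4083·4 − 17.0000·-7.4691)/35.0000 = -0.53311, ln C = (81.0000·-7.4691 − 17.0000·-36.4083)/35.0000 = 0.39842.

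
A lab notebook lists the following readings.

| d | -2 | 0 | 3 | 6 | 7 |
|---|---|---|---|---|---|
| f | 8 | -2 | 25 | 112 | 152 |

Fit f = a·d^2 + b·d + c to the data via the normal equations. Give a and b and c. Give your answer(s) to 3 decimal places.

The normal system AᵀA·[a, b, c]ᵀ = Aᵀf is [[3794, 578, 98]; [578, 98, 14]; [98, 14, 5]]·[a, b, c]ᵀ = [11737, 1795, 295]ᵀ.
Inverting the 3×3 Gram matrix, [a, b, c]ᵀ = [2591/832, 333/832, -657/208]ᵀ.

a = 3.114, b = 0.400, c = -3.159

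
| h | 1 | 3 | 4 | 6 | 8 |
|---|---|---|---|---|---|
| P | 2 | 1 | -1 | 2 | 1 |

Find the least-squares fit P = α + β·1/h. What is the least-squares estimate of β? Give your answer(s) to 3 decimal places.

β = 1.297

Entries of AᵀA: Σ1 = 5, Σ1/h = 15/8, Σ1/h·1/h = 701/576.
For AᵀP: ΣP = 5, Σ1/h·P = 61/24.
det = 5·(701/576) − (15/8)² = 185/72.
α = (5·(701/576) − (15/8)·(61/24))/(185/72) = 19/37; β = (5·(61/24) − (15/8)·5)/(185/72) = 48/37.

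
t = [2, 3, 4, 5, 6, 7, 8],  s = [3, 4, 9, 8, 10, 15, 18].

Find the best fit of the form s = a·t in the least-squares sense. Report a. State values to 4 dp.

From the data, Σt·t = 203.
For Aᵀs: Σt·s = 403.
Normal equations: [[203]]·[a]ᵀ = [403]ᵀ.
Hence a = 403 / 203 ≈ 1.98522.

a = 1.9852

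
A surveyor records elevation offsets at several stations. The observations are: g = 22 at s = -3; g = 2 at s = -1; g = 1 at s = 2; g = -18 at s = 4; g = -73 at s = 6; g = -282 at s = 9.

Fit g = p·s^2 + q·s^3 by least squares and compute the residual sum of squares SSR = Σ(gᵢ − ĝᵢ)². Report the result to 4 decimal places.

Compute the Gram sums: Σs^2·s^2 = 8211, Σs^2·s^3 = 67637, Σs^3·s^3 = 582987.
Moment sums: Σs^2·g = -25554, Σs^3·g = -223086.
Normal equations: [[8211, 67637]; [67637, 582987]]·[p, q]ᵀ = [-25554, -223086]ᵀ.
det = 8211·582987 − 67637² = 212142488.
p = ((-25554)·582987 − 67637·(-223086))/212142488 = 23902248/26517811; q = (8211·(-223086) − 67637·(-25554))/212142488 = -12920406/26517811.
Residuals: 19420648/26517811, 16212968/26517811, 34272067/26517811, -32850582/26517811, -5473435/26517811, 4871184/26517811; SSR = 111149602/26517811.

SSR = 4.1915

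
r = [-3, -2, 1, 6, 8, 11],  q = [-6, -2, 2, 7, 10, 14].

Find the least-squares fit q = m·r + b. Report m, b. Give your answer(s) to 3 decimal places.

With design matrix X, XᵀX = [[235, 21]; [21, 6]] and Xᵀq = [300, 25]ᵀ.
Eliminating b: 6·(row 1) − 21·(row 2) gives 969·m = 6·300 − 21·25 = 1275, so m = 25/19.
Then b = (25 − 21·(25/19))/6 = -25/57.

m = 1.316, b = -0.439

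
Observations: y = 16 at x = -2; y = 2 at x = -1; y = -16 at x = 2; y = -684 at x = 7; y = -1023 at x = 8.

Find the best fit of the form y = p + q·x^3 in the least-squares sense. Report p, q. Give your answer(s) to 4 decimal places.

p = 0.0997, q = -1.9971

With design matrix M, MᵀM = [[5, 854]; [854, 379922]] and Mᵀy = [-1705, -758646]ᵀ.
Eliminating q: 379922·(row 1) − 854·(row 2) gives 1170294·p = 379922·(-1705) − 854·(-758646) = 116674, so p = 58337/585147.
Then q = ((-758646) − 854·(58337/585147))/379922 = -1168580/585147.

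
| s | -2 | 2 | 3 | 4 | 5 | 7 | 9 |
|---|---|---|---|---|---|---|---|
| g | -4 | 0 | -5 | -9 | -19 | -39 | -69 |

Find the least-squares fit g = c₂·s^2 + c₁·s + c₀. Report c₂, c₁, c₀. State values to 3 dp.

Compute the Gram sums: Σs^2·s^2 = 9956, Σs^2·s = 1288, Σs^2 = 188, Σs·s = 188, Σs = 28, Σ1 = 7.
For Mᵀg: Σs^2·g = -8180, Σs·g = -1032, Σg = -145.
MᵀM·[c₂, c₁, c₀]ᵀ = Mᵀg becomes [[9956, 1288, 188]; [1288, 188, 28]; [188, 28, 7]]·[c₂, c₁, c₀]ᵀ = [-8180, -1032, -145]ᵀ.
Row-reducing yields c₂ = -36506/37461, c₁ = 34669/37461, c₀ = 21931/12487.

c₂ = -0.975, c₁ = 0.925, c₀ = 1.756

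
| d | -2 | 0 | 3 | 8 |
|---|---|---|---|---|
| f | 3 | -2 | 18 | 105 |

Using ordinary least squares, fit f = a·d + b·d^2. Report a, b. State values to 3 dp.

a = 1.532, b = 1.450

Entries of MᵀM: Σd·d = 77, Σd·d^2 = 531, Σd^2·d^2 = 4193.
Right-hand side: Σd·f = 888, Σd^2·f = 6894.
So MᵀM·[a, b]ᵀ = Mᵀf: [[77, 531]; [531, 4193]]·[a, b]ᵀ = [888, 6894]ᵀ.
Δ = 77·4193 − 531² = 40900.
a = (888·4193 − 531·6894)/40900 = 6267/4090; b = (77·6894 − 531·888)/40900 = 5931/4090.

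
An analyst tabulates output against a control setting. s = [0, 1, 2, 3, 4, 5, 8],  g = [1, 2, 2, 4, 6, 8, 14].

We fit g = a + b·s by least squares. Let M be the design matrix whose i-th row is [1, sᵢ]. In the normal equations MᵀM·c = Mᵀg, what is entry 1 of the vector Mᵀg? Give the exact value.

37

Entry 1 ↔ basis 1, so (Mᵀg)_{1} = Σᵢ gᵢ = (1)·(1) + (1)·(2) + (1)·(2) + (1)·(4) + (1)·(6) + (1)·(8) + (1)·(14) = 37.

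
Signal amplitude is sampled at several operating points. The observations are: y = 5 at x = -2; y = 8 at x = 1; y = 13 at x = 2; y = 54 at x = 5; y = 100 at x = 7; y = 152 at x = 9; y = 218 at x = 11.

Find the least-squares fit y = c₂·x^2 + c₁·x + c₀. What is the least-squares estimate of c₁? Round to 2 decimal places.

c₁ = 2.61

With design matrix M, MᵀM = [[24261, 2529, 285]; [2529, 285, 33]; [285, 33, 7]] and Mᵀy = [45020, 4760, 550]ᵀ.
Row-reducing yields c₂ = 104885/67956, c₁ = 177215/67956, c₀ = 19470/5663.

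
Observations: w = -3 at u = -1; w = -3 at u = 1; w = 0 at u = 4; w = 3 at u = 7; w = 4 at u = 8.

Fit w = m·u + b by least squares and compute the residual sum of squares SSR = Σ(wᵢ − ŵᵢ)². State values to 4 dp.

SSR = 1.6327

Entries of AᵀA: Σu·u = 131, Σu = 19, Σ1 = 5.
Moment sums: Σu·w = 53, Σw = 1.
Determinant 131·5 − 19² = 294.
m = (53·5 − 19·1)/294 = 41/49; b = (131·1 − 19·53)/294 = -146/49.
Residuals: 40/49, -6/7, -18/49, 6/49, 2/7; SSR = 80/49.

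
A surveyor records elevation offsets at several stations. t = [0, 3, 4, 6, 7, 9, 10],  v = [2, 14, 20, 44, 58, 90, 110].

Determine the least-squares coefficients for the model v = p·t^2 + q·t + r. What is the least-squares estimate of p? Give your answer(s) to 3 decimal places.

p = 0.978

MᵀM·[p, q, r]ᵀ = Mᵀv reads: 20595·p + 2379·q + 291·r = 23162;  2379·p + 291·q + 39·r = 2702;  291·p + 39·q + 7·r = 338.
(Σt^2·t^2 = 20595, Σt^2·t = 2379, Σt^2 = 291, Σt·t = 291, Σt = 39, Σ1 = 7, Σt^2·v = 23162, Σt·v = 2702, Σv = 338.)
Row-reducing yields p = 226/231, q = 81/77, r = 135/77.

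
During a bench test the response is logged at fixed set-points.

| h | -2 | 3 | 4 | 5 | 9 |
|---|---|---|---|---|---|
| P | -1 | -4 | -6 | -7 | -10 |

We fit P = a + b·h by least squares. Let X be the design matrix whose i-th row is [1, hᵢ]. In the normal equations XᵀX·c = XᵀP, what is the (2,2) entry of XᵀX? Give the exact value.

Row 2 ↔ basis h, column 2 ↔ basis h, so (XᵀX)_{2,2} = Σᵢ (h)·(h) = (-2)·(-2) + (3)·(3) + (4)·(4) + (5)·(5) + (9)·(9) = 135.

135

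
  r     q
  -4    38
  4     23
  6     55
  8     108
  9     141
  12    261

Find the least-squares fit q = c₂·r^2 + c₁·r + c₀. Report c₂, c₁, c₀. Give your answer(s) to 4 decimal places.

Setting ∂/∂c₂ … = 0 gives: 33201·c₂ + 3185·c₁ + 357·c₀ = 58873;  3185·c₂ + 357·c₁ + 35·c₀ = 5535;  357·c₂ + 35·c₁ + 6·c₀ = 626.
(Σr^2·r^2 = 33201, Σr^2·r = 3185, Σr^2 = 357, Σr·r = 357, Σr = 35, Σ1 = 6, Σr^2·q = 58873, Σr·q = 5535, Σq = 626.)
Inverting the 3×3 Gram matrix, [c₂, c₁, c₀]ᵀ = [131657/65604, -47105/21868, -11755/4686]ᵀ.

c₂ = 2.0068, c₁ = -2.1541, c₀ = -2.5085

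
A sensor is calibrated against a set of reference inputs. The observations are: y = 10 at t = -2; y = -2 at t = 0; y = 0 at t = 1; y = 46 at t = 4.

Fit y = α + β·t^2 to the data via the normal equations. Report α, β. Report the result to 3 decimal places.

α = -2.387, β = 3.026

With design matrix M, MᵀM = [[4, 21]; [21, 273]] and Mᵀy = [54, 776]ᵀ.
det = 4·273 − 21² = 651.
α = (54·273 − 21·776)/651 = -74/31; β = (4·776 − 21·54)/651 = 1970/651.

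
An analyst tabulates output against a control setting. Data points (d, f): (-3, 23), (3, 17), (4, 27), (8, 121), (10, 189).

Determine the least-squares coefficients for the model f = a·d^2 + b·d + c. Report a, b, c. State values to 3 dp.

From the data, Σd^2·d^2 = 14514, Σd^2·d = 1576, Σd^2 = 198, Σd·d = 198, Σd = 22, Σ1 = 5.
For Xᵀf: Σd^2·f = 27436, Σd·f = 2948, Σf = 377.
Row-reducing yields a = 446325/223231, b = -264629/223231, c = 321515/223231.

a = 1.999, b = -1.185, c = 1.440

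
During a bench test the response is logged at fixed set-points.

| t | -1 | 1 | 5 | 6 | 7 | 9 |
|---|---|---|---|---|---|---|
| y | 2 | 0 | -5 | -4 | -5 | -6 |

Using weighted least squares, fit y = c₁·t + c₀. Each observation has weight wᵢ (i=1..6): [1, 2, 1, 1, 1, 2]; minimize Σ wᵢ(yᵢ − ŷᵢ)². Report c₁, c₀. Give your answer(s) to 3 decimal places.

c₁ = -0.799, c₀ = 0.696

With design matrix A, AᵀWA = [[275, 37]; [37, 8]] and AᵀWy = [-194, -24]ᵀ.
Determinant 275·8 − 37² = 831.
c₁ = ((-194)·8 − 37·(-24))/831 = -664/831; c₀ = (275·(-24) − 37·(-194))/831 = 578/831.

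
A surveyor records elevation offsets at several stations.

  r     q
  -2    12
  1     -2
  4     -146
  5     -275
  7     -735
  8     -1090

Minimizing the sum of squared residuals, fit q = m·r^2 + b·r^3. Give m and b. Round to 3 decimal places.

With design matrix M, MᵀM = [[7395, 53693]; [53693, 399579]] and Mᵀq = [-114940, -854002]ᵀ.
det = 7395·399579 − 53693² = 71948456.
m = ((-114940)·399579 − 53693·(-854002))/71948456 = -36840437/35974228; b = (7395·(-854002) − 53693·(-114940))/71948456 = -71935685/35974228.

m = -1.024, b = -2.000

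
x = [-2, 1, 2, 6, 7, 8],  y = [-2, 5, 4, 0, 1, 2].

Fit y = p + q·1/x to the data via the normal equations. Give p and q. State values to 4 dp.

The normal equations are: 6·p + (241/168)·q = 10;  (241/168)·p + (44137/28224)·q = 235/28.
det = 6·(44137/28224) − (241/168)² = 206741/28224.
p = (10·(44137/28224) − (241/168)·(235/28))/(206741/28224) = 101560/206741; q = (6·(235/28) − (241/168)·10)/(206741/28224) = 1016400/206741.

p = 0.4912, q = 4.9163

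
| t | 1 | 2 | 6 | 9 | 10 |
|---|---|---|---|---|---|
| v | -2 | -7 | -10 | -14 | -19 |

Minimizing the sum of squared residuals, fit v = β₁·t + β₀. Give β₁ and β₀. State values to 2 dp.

β₁ = -1.55, β₀ = -1.74

Normal-equation sums: Σt·t = 222, Σt = 28, Σ1 = 5.
And Σt·v = -392, Σv = -52.
Determinant 222·5 − 28² = 326.
β₁ = ((-392)·5 − 28·(-52))/326 = -252/163; β₀ = (222·(-52) − 28·(-392))/326 = -284/163.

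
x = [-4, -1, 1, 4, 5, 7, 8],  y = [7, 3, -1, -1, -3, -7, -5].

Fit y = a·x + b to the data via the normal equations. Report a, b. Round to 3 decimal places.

a = -1.045, b = 1.985

Normal-equation sums: Σx·x = 172, Σx = 20, Σ1 = 7.
Right-hand side: Σx·y = -140, Σy = -7.
MᵀM·[a, b]ᵀ = Mᵀy becomes [[172, 20]; [20, 7]]·[a, b]ᵀ = [-140, -7]ᵀ.
Determinant 172·7 − 20² = 804.
a = ((-140)·7 − 20·(-7))/804 = -70/67; b = (172·(-7) − 20·(-140))/804 = 133/67.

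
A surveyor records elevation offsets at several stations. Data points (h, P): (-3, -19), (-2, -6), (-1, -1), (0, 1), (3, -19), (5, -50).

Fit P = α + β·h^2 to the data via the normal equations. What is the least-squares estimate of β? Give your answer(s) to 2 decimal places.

Compute the Gram sums: Σ1 = 6, Σh^2 = 48, Σh^2·h^2 = 804.
Moment sums: ΣP = -94, Σh^2·P = -1617.
XᵀX·[α, β]ᵀ = XᵀP becomes [[6, 48]; [48, 804]]·[α, β]ᵀ = [-94, -1617]ᵀ.
Δ = 6·804 − 48² = 2520.
α = ((-94)·804 − 48·(-1617))/2520 = 17/21; β = (6·(-1617) − 48·(-94))/2520 = -173/84.

β = -2.06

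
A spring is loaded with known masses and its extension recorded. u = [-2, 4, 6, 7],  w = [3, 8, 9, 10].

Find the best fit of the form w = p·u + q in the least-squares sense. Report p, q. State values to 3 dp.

With design matrix M, MᵀM = [[105, 15]; [15, 4]] and Mᵀw = [150, 30]ᵀ.
Determinant 105·4 − 15² = 195.
p = (150·4 − 15·30)/195 = 10/13; q = (105·30 − 15·150)/195 = 60/13.

p = 0.769, q = 4.615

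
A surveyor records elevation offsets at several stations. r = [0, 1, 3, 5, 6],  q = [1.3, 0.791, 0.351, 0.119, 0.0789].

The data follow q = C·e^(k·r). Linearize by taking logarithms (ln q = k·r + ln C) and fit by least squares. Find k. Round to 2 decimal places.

k = -0.47

Taking logs, ln q = k·r + ln C, so regress ln q on r.
Σr = 15.0000, Σ(r)² = 71.0000, Σln q = -5.6873, Σr·ln q = -29.2560.
Equations: 71.0000·k + 15.0000·ln C = -29.2560;  15.0000·k + 5·ln C = -5.6873.
Slope k = (n·Σr·ln q − Σr·Σln q)/(n·Σ(r)² − (Σr)²) = (5·-29.2560 − 15.0000·-5.6873)/130.0000 = -0.46901; ln C = (Σln q − k·Σr)/n = 0.26957.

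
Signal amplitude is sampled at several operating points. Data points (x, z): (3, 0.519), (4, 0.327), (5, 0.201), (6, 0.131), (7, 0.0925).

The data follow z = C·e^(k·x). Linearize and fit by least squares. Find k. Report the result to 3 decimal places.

With ln zᵢ as the transformed response and xᵢ as the regressor:
Sums: Σx = 25.0000, Σ(x)² = 135.0000, Σln z = -7.7912, Σx·ln z = -43.3202.
Normal system: [[135.0000, 25.0000]; [25.0000, 5]]·[k, ln C]ᵀ = [-43.3202, -7.7912]ᵀ.
Δ = 135.0000·5 − (25.0000)² = 50.0000; k = (-43.3202·5 − 25.0000·-7.7912)/50.0000 = -0.43642, ln C = (135.0000·-7.7912 − 25.0000·-43.3202)/50.0000 = 0.62384.

k = -0.436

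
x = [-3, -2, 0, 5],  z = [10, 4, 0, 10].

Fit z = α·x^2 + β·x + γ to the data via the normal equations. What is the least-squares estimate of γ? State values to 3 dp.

γ = -0.399

Compute the Gram sums: Σx^2·x^2 = 722, Σx^2·x = 90, Σx^2 = 38, Σx·x = 38, Σx = 0, Σ1 = 4.
Moment sums: Σx^2·z = 356, Σx·z = 12, Σz = 24.
Normal equations: [[722, 90, 38]; [90, 38, 0]; [38, 0, 4]]·[α, β, γ]ᵀ = [356, 12, 24]ᵀ.
Row-reducing yields α = 1892/2809, β = -3594/2809, γ = -1120/2809.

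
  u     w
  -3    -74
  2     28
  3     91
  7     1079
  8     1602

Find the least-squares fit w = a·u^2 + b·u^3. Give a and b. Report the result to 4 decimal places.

a = 0.9080, b = 3.0158

XᵀX·[a, b]ᵀ = Xᵀw reads: 6675·a + 49607·b = 155664;  49607·a + 381315·b = 1195000.
Eliminating b: 381315·(row 1) − 49607·(row 2) gives 84423176·a = 381315·155664 − 49607·1195000 = 76653160, so a = 9581645/10552897.
Then b = (1195000 − 49607·(9581645/10552897))/381315 = 31825119/10552897.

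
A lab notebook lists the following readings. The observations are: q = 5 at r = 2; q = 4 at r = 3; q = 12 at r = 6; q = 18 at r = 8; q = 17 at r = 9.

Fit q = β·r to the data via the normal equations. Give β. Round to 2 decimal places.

Entries of MᵀM: Σr·r = 194.
Right-hand side: Σr·q = 391.
MᵀM·[β]ᵀ = Mᵀq becomes [[194]]·[β]ᵀ = [391]ᵀ.
Hence β = 391 / 194 ≈ 2.01546.

β = 2.02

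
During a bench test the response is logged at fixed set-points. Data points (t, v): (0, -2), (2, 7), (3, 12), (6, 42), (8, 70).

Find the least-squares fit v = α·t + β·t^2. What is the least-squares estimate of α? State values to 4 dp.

The normal equations are: 113·α + 763·β = 862;  763·α + 5489·β = 6128.
Δ = 113·5489 − 763² = 38088.
α = (862·5489 − 763·6128)/38088 = 3103/2116; β = (113·6128 − 763·862)/38088 = 1931/2116.

α = 1.4664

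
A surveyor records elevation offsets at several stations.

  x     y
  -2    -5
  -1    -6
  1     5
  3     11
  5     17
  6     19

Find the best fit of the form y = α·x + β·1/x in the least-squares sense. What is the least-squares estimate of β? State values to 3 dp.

β = 1.923

Normal-equation sums: Σx·x = 76, Σx·1/x = 6, Σ1/x·1/x = 1093/450.
Right-hand side: Σx·y = 253, Σ1/x·y = 356/15.
So AᵀA·[α, β]ᵀ = Aᵀy: [[76, 6]; [6, 1093/450]]·[α, β]ᵀ = [253, 356/15]ᵀ.
Eliminating β: (1093/450)·(row 1) − 6·(row 2) gives (33434/225)·α = (1093/450)·253 − 6·(356/15) = 212449/450, so α = 212449/66868.
Then β = ((356/15) − 6·(212449/66868))/(1093/450) = 32145/16717.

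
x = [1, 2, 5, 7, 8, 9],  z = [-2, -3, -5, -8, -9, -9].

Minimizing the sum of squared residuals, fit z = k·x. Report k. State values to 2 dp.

Compute the Gram sums: Σx·x = 224.
And Σx·z = -242.
So MᵀM·[k]ᵀ = Mᵀz: [[224]]·[k]ᵀ = [-242]ᵀ.
k = (-242)/224 = -1.08036.

k = -1.08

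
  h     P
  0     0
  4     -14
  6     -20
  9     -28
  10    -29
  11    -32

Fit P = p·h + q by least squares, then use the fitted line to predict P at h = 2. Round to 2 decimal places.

P̂ = -7.14

XᵀX·[p, q]ᵀ = XᵀP reads: 354·p + 40·q = -1070;  40·p + 6·q = -123.
Eliminating q: 6·(row 1) − 40·(row 2) gives 524·p = 6·(-1070) − 40·(-123) = -1500, so p = -375/131.
Then q = ((-123) − 40·(-375/131))/6 = -371/262.
At h = 2: P̂ = (-375/131)·(2) + (-371/262)·(1) = -1871/262.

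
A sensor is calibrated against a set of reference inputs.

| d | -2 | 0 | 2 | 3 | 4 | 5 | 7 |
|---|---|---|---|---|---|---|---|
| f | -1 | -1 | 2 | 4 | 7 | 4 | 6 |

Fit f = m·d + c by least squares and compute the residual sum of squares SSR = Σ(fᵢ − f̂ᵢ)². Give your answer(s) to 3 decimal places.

SSR = 13.075

The normal system XᵀX·[m, c]ᵀ = Xᵀf is [[107, 19]; [19, 7]]·[m, c]ᵀ = [108, 21]ᵀ.
det = 107·7 − 19² = 388.
m = (108·7 − 19·21)/388 = 357/388; c = (107·21 − 19·108)/388 = 195/388.
Residuals: 131/388, -583/388, -133/388, 143/194, 1093/388, -107/97, -183/194; SSR = 5073/388.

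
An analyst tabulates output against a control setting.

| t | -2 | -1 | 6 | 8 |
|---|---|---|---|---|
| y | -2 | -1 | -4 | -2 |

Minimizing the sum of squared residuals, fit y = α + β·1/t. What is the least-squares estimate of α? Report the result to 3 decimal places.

Forming AᵀA = [[4, -29/24]; [-29/24, 745/576]] and Aᵀy = [-9, 13/12]ᵀ gives AᵀA·[α, β]ᵀ = Aᵀy.
Δ = 4·(745/576) − (-29/24)² = 713/192.
α = ((-9)·(745/576) − (-29/24)·(13/12))/(713/192) = -5951/2139; β = (4·(13/12) − (-29/24)·(-9))/(713/192) = -1256/713.

α = -2.782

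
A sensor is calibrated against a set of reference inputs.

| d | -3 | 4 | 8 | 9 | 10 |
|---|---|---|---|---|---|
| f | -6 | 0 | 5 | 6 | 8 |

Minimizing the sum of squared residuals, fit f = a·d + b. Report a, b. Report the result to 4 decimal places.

Compute the Gram sums: Σd·d = 270, Σd = 28, Σ1 = 5.
For Xᵀf: Σd·f = 192, Σf = 13.
Eliminating b: 5·(row 1) − 28·(row 2) gives 566·a = 5·192 − 28·13 = 596, so a = 298/283.
Then b = (13 − 28·(298/283))/5 = -933/283.

a = 1.0530, b = -3.2968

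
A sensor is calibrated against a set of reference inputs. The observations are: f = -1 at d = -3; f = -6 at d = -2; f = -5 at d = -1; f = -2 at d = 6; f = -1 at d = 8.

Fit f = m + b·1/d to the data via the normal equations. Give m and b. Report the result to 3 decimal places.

The normal equations are: 5·m + (-37/24)·b = -15;  (-37/24)·m + (809/576)·b = 63/8.
Eliminating b: (809/576)·(row 1) − (-37/24)·(row 2) gives (223/48)·m = (809/576)·(-15) − (-37/24)·(63/8) = -857/96, so m = -857/446.
Then b = ((63/8) − (-37/24)·(-857/446))/(809/576) = 780/223.

m = -1.922, b = 3.498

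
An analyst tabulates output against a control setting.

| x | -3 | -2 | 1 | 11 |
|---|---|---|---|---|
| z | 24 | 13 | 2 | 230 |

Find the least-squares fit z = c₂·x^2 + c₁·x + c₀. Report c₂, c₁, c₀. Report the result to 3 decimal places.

c₂ = 2.023, c₁ = -1.487, c₀ = 1.579

The normal system MᵀM·[c₂, c₁, c₀]ᵀ = Mᵀz is [[14739, 1297, 135]; [1297, 135, 7]; [135, 7, 4]]·[c₂, c₁, c₀]ᵀ = [28100, 2434, 269]ᵀ.
Inverting the 3×3 Gram matrix, [c₂, c₁, c₀]ᵀ = [252341/124742, -185507/124742, 98514/62371]ᵀ.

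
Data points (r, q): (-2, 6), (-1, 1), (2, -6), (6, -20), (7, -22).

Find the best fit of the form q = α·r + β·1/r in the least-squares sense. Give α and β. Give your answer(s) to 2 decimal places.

From the data, Σr·r = 94, Σr·1/r = 5, Σ1/r·1/r = 2731/1764.
Right-hand side: Σr·q = -299, Σ1/r·q = -283/21.
Δ = 94·(2731/1764) − 5² = 106307/882.
α = ((-299)·(2731/1764) − 5·(-283/21))/(106307/882) = -697709/212614; β = (94·(-283/21) − 5·(-299))/(106307/882) = 201306/106307.

α = -3.28, β = 1.89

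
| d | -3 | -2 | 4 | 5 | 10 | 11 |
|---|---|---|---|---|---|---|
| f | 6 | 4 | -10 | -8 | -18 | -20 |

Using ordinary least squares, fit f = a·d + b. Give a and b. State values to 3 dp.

From the data, Σd·d = 275, Σd = 25, Σ1 = 6.
For Mᵀf: Σd·f = -506, Σf = -46.
So MᵀM·[a, b]ᵀ = Mᵀf: [[275, 25]; [25, 6]]·[a, b]ᵀ = [-506, -46]ᵀ.
Δ = 275·6 − 25² = 1025.
a = ((-506)·6 − 25·(-46))/1025 = -46/25; b = (275·(-46) − 25·(-506))/1025 = 0.

a = -1.840, b = 0.000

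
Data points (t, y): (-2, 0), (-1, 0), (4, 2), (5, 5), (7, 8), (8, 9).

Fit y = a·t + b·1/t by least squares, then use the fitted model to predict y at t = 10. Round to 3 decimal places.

ŷ = 10.677

XᵀX·[a, b]ᵀ = Xᵀy reads: 159·a + 6·b = 161;  6·a + (108861/78400)·b = 211/56.
(Σt·t = 159, Σt·1/t = 6, Σ1/t·1/t = 108861/78400, Σt·y = 161, Σ1/t·y = 211/56.)
Determinant 159·(108861/78400) − 6² = 14486499/78400.
a = (161·(108861/78400) − 6·(211/56))/(14486499/78400) = 1750469/1609611; b = (159·(211/56) − 6·161)/(14486499/78400) = -1065400/536537.
At t = 10: ŷ = (1750469/1609611)·(10) + (-1065400/536537)·(1/10) = 17185070/1609611.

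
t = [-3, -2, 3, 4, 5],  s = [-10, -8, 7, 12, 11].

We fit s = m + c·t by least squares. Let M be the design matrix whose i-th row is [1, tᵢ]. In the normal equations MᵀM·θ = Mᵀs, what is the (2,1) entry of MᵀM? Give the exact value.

Row 2 ↔ basis t, column 1 ↔ basis 1, so (MᵀM)_{2,1} = Σᵢ t = (-3)·(1) + (-2)·(1) + (3)·(1) + (4)·(1) + (5)·(1) = 7.

7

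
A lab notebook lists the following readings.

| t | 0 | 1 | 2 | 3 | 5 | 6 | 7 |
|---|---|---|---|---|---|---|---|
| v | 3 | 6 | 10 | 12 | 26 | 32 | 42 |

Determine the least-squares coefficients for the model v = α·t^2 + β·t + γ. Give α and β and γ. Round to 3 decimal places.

α = 0.544, β = 1.640, γ = 3.452

AᵀA·[α, β, γ]ᵀ = Aᵀv reads: 4420·α + 720·β + 124·γ = 4014;  720·α + 124·β + 24·γ = 678;  124·α + 24·β + 7·γ = 131.
Inverting the 3×3 Gram matrix, [α, β, γ]ᵀ = [395/726, 397/242, 1253/363]ᵀ.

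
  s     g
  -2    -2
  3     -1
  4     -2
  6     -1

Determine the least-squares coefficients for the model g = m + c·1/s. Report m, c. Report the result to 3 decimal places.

m = -1.554, c = 0.861

Compute the Gram sums: Σ1 = 4, Σ1/s = 1/4, Σ1/s·1/s = 65/144.
And Σg = -6, Σ1/s·g = 0.
So AᵀA·[m, c]ᵀ = Aᵀg: [[4, 1/4]; [1/4, 65/144]]·[m, c]ᵀ = [-6, 0]ᵀ.
det = 4·(65/144) − (1/4)² = 251/144.
m = ((-6)·(65/144) − (1/4)·0)/(251/144) = -390/251; c = (4·0 − (1/4)·(-6))/(251/144) = 216/251.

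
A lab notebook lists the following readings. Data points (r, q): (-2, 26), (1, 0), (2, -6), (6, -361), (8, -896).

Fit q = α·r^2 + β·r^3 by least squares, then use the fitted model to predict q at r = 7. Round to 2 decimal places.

MᵀM·[α, β]ᵀ = Mᵀq reads: 5425·α + 40545·β = -70260;  40545·α + 308929·β = -536984.
det = 5425·308929 − 40545² = 32042800.
α = ((-70260)·308929 − 40545·(-536984))/32042800 = 3333237/1602140; β = (5425·(-536984) − 40545·(-70260))/32042800 = -644465/320428.
At r = 7: q̂ = (3333237/1602140)·(49) + (-644465/320428)·(343) = -470964431/801070.

q̂ = -587.92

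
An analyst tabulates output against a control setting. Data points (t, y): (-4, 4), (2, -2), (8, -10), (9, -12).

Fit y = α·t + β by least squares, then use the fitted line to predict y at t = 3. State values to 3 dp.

With design matrix A, AᵀA = [[165, 15]; [15, 4]] and Aᵀy = [-208, -20]ᵀ.
Δ = 165·4 − 15² = 435.
α = ((-208)·4 − 15·(-20))/435 = -532/435; β = (165·(-20) − 15·(-208))/435 = -12/29.
At t = 3: ŷ = (-532/435)·(3) + (-12/29)·(1) = -592/145.

ŷ = -4.083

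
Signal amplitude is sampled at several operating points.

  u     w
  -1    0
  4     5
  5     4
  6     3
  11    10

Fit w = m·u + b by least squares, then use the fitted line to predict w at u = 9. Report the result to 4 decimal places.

The normal equations are: 199·m + 25·b = 168;  25·m + 5·b = 22.
det = 199·5 − 25² = 370.
m = (168·5 − 25·22)/370 = 29/37; b = (199·22 − 25·168)/370 = 89/185.
At u = 9: ŵ = (29/37)·(9) + (89/185)·(1) = 1394/185.

ŵ = 7.5351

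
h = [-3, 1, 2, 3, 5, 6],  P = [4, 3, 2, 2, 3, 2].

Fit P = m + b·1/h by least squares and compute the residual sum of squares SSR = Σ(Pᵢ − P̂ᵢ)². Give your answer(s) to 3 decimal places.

Normal-equation sums: Σ1 = 6, Σ1/h = 28/15, Σ1/h·1/h = 77/50.
And ΣP = 16, Σ1/h·P = 64/15.
So MᵀM·[m, b]ᵀ = MᵀP: [[6, 28/15]; [28/15, 77/50]]·[m, b]ᵀ = [16, 64/15]ᵀ.
det = 6·(77/50) − (28/15)² = 259/45.
m = (16·(77/50) − (28/15)·(64/15))/(259/45) = 536/185; b = (6·(64/15) − (28/15)·16)/(259/45) = -192/259.
Residuals: 1108/1295, 1093/1295, -682/1295, -842/1295, 65/259, -1002/1295; SSR = 3634/1295.

SSR = 2.806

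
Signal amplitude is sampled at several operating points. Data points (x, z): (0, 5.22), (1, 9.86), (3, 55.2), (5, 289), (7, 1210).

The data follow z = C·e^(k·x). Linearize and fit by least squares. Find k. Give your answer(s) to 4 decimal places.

Taking logs, ln z = k·x + ln C, so regress ln z on x.
Over the data: Σx = 16.0000, Σ(x)² = 84.0000, Σln z = 20.7167, Σx·ln z = 92.3421.
Normal system: [[84.0000, 16.0000]; [16.0000, 5]]·[k, ln C]ᵀ = [92.3421, 20.7167]ᵀ.
Δ = 84.0000·5 − (16.0000)² = 164.0000; k = (92.3421·5 − 16.0000·20.7167)/164.0000 = 0.79416, ln C = (84.0000·20.7167 − 16.0000·92.3421)/164.0000 = 1.60203.

k = 0.7942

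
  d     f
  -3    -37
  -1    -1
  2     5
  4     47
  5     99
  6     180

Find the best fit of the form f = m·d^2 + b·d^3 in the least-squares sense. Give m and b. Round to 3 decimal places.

m = -1.077, b = 1.011

With design matrix M, MᵀM = [[2275, 11713]; [11713, 67171]] and Mᵀf = [9393, 55303]ᵀ.
Eliminating b: 67171·(row 1) − 11713·(row 2) gives 15619656·m = 67171·9393 − 11713·55303 = -16826836, so m = -323593/300378.
Then b = (55303 − 11713·(-323593/300378))/67171 = 303733/300378.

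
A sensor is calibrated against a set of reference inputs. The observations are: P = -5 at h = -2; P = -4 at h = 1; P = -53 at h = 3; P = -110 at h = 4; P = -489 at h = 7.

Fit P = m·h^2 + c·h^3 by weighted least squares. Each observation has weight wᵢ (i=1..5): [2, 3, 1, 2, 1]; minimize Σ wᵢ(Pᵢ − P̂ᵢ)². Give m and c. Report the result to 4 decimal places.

From the data, Σwᵢ·h^2·h^2 = 3029, Σwᵢ·h^2·h^3 = 19037, Σwᵢ·h^3·h^3 = 126701.
Moment sums: Σwᵢ·h^2·P = -28010, Σwᵢ·h^3·P = -183170.
Δ = 3029·126701 − 19037² = 21369960.
m = ((-28010)·126701 − 19037·(-183170))/21369960 = -10973/3789; c = (3029·(-183170) − 19037·(-28010))/21369960 = -3829/3789.

m = -2.8960, c = -1.0106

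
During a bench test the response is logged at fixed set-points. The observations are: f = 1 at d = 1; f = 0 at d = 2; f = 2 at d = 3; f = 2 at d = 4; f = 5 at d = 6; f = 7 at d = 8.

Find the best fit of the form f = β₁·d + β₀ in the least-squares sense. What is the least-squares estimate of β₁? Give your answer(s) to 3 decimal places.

Normal-equation sums: Σd·d = 130, Σd = 24, Σ1 = 6.
Moment sums: Σd·f = 101, Σf = 17.
Normal equations: [[130, 24]; [24, 6]]·[β₁, β₀]ᵀ = [101, 17]ᵀ.
Δ = 130·6 − 24² = 204.
β₁ = (101·6 − 24·17)/204 = 33/34; β₀ = (130·17 − 24·101)/204 = -107/102.

β₁ = 0.971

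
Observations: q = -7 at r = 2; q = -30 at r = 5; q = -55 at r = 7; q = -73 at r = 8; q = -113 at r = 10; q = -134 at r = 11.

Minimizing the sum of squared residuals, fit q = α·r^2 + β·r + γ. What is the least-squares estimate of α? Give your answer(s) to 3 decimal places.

α = -1.096

Sums needed: Σr^2·r^2 = 31779, Σr^2·r = 3319, Σr^2 = 363, Σr·r = 363, Σr = 43, Σ1 = 6.
For Mᵀq: Σr^2·q = -35659, Σr·q = -3737, Σq = -412.
MᵀM·[α, β, γ]ᵀ = Mᵀq becomes [[31779, 3319, 363]; [3319, 363, 43]; [363, 43, 6]]·[α, β, γ]ᵀ = [-35659, -3737, -412]ᵀ.
Row-reducing yields α = -1227/1120, β = 1/32, γ = -731/280.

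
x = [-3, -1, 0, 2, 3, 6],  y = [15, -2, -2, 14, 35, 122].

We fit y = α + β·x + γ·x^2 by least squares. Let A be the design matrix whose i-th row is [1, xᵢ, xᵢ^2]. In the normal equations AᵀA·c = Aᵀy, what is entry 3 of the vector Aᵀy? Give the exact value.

4896

Entry 3 ↔ basis x^2, so (Aᵀy)_{3} = Σᵢ (x^2)·yᵢ = (9)·(15) + (1)·(-2) + (0)·(-2) + (4)·(14) + (9)·(35) + (36)·(122) = 4896.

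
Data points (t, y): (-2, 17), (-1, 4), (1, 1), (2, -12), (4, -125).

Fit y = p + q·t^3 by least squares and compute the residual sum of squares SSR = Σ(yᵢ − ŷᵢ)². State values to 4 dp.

SSR = 4.4485

Sums needed: Σ1 = 5, Σt^3 = 64, Σt^3·t^3 = 4226.
For Aᵀy: Σy = -115, Σt^3·y = -8235.
So AᵀA·[p, q]ᵀ = Aᵀy: [[5, 64]; [64, 4226]]·[p, q]ᵀ = [-115, -8235]ᵀ.
Eliminating q: 4226·(row 1) − 64·(row 2) gives 17034·p = 4226·(-115) − 64·(-8235) = 41050, so p = 20525/8517.
Then q = ((-8235) − 64·(20525/8517))/4226 = -33815/17034.
Residuals: -10996/8517, -2243/5678, 9799/17034, 4177/2839, -3070/8517; SSR = 75775/17034.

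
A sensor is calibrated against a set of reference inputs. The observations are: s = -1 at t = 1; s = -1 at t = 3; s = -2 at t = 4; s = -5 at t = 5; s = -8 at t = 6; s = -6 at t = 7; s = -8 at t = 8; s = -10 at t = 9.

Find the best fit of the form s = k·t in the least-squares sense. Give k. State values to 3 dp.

k = -1.000

The normal system AᵀA·[k]ᵀ = Aᵀs is [[281]]·[k]ᵀ = [-281]ᵀ.
Hence k = -281 / 281 ≈ -1.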